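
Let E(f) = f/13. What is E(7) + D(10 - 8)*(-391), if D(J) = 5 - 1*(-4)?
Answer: -45740/13 ≈ -3518.5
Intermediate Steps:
E(f) = f/13 (E(f) = f*(1/13) = f/13)
D(J) = 9 (D(J) = 5 + 4 = 9)
E(7) + D(10 - 8)*(-391) = (1/13)*7 + 9*(-391) = 7/13 - 3519 = -45740/13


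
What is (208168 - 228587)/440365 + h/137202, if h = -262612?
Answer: -59223330509/30209479365 ≈ -1.9604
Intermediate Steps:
(208168 - 228587)/440365 + h/137202 = (208168 - 228587)/440365 - 262612/137202 = -20419*1/440365 - 262612*1/137202 = -20419/440365 - 131306/68601 = -59223330509/30209479365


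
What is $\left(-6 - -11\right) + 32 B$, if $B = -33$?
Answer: $-1051$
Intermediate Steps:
$\left(-6 - -11\right) + 32 B = \left(-6 - -11\right) + 32 \left(-33\right) = \left(-6 + 11\right) - 1056 = 5 - 1056 = -1051$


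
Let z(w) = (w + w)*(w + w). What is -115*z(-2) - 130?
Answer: -1970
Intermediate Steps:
z(w) = 4*w² (z(w) = (2*w)*(2*w) = 4*w²)
-115*z(-2) - 130 = -460*(-2)² - 130 = -460*4 - 130 = -115*16 - 130 = -1840 - 130 = -1970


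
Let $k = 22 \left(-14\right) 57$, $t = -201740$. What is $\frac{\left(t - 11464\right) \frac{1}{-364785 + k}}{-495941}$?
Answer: $- \frac{71068}{63206192627} \approx -1.1244 \cdot 10^{-6}$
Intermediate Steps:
$k = -17556$ ($k = \left(-308\right) 57 = -17556$)
$\frac{\left(t - 11464\right) \frac{1}{-364785 + k}}{-495941} = \frac{\left(-201740 - 11464\right) \frac{1}{-364785 - 17556}}{-495941} = - \frac{213204}{-382341} \left(- \frac{1}{495941}\right) = \left(-213204\right) \left(- \frac{1}{382341}\right) \left(- \frac{1}{495941}\right) = \frac{71068}{127447} \left(- \frac{1}{495941}\right) = - \frac{71068}{63206192627}$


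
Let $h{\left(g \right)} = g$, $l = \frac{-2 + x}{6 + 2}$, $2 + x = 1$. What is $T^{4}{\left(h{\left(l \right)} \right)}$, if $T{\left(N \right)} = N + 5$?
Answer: $\frac{1874161}{4096} \approx 457.56$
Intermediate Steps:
$x = -1$ ($x = -2 + 1 = -1$)
$l = - \frac{3}{8}$ ($l = \frac{-2 - 1}{6 + 2} = - \frac{3}{8} \approx -0.375$)
$T{\left(N \right)} = 5 + N$
$T^{4}{\left(h{\left(l \right)} \right)} = \left(5 - \frac{3}{8}\right)^{4} = \left(\frac{37}{8}\right)^{4} = \frac{1874161}{4096}$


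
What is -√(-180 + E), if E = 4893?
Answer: -√4713 ≈ -68.651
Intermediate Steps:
-√(-180 + E) = -√(-180 + 4893) = -√4713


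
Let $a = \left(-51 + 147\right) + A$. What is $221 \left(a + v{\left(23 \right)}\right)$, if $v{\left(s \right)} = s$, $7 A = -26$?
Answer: $\frac{178347}{7} \approx 25478.0$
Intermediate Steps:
$A = - \frac{26}{7}$ ($A = \frac{1}{7} \left(-26\right) = - \frac{26}{7} \approx -3.7143$)
$a = \frac{646}{7}$ ($a = \left(-51 + 147\right) - \frac{26}{7} = 96 - \frac{26}{7} = \frac{646}{7} \approx 92.286$)
$221 \left(a + v{\left(23 \right)}\right) = 221 \left(\frac{646}{7} + 23\right) = 221 \cdot \frac{807}{7} = \frac{178347}{7}$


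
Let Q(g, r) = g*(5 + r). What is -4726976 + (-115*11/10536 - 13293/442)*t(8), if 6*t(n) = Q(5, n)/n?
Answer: -40639941550421/8597376 ≈ -4.7270e+6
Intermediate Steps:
t(n) = (25 + 5*n)/(6*n) (t(n) = ((5*(5 + n))/n)/6 = ((25 + 5*n)/n)/6 = (25 + 5*n)/(6*n))
-4726976 + (-115*11/10536 - 13293/442)*t(8) = -4726976 + (-115*11/10536 - 13293/442)*((⅚)*(5 + 8)/8) = -4726976 + (-1265*1/10536 - 13293*1/442)*((⅚)*(⅛)*13) = -4726976 + (-1265/10536 - 13293/442)*(65/48) = -4726976 - 70307089/2328456*65/48 = -4726976 - 351535445/8597376 = -40639941550421/8597376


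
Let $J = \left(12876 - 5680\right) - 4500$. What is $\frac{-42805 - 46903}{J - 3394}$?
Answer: $\frac{44854}{349} \approx 128.52$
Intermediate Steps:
$J = 2696$ ($J = 7196 - 4500 = 2696$)
$\frac{-42805 - 46903}{J - 3394} = \frac{-42805 - 46903}{2696 - 3394} = - \frac{89708}{-698} = \left(-89708\right) \left(- \frac{1}{698}\right) = \frac{44854}{349}$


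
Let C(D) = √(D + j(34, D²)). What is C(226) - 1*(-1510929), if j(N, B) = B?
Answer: 1510929 + √51302 ≈ 1.5112e+6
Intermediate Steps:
C(D) = √(D + D²)
C(226) - 1*(-1510929) = √(226*(1 + 226)) - 1*(-1510929) = √(226*227) + 1510929 = √51302 + 1510929 = 1510929 + √51302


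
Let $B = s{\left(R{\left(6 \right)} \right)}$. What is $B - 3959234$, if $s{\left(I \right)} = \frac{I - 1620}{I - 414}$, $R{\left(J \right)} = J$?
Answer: $- \frac{269227643}{68} \approx -3.9592 \cdot 10^{6}$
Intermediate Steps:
$s{\left(I \right)} = \frac{-1620 + I}{-414 + I}$
$B = \frac{269}{68}$ ($B = \frac{-1620 + 6}{-414 + 6} = \frac{1}{-408} \left(-1614\right) = \left(- \frac{1}{408}\right) \left(-1614\right) = \frac{269}{68} \approx 3.9559$)
$B - 3959234 = \frac{269}{68} - 3959234 = - \frac{269227643}{68}$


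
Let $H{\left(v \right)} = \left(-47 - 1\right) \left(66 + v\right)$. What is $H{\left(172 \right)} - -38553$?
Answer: $27129$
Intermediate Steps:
$H{\left(v \right)} = -3168 - 48 v$ ($H{\left(v \right)} = - 48 \left(66 + v\right) = -3168 - 48 v$)
$H{\left(172 \right)} - -38553 = \left(-3168 - 8256\right) - -38553 = \left(-3168 - 8256\right) + 38553 = -11424 + 38553 = 27129$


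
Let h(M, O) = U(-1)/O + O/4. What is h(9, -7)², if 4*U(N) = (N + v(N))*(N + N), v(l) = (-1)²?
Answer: 49/16 ≈ 3.0625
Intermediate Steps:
v(l) = 1
U(N) = N*(1 + N)/2 (U(N) = ((N + 1)*(N + N))/4 = ((1 + N)*(2*N))/4 = (2*N*(1 + N))/4 = N*(1 + N)/2)
h(M, O) = O/4 (h(M, O) = ((½)*(-1)*(1 - 1))/O + O/4 = ((½)*(-1)*0)/O + O*(¼) = 0/O + O/4 = 0 + O/4 = O/4)
h(9, -7)² = ((¼)*(-7))² = (-7/4)² = 49/16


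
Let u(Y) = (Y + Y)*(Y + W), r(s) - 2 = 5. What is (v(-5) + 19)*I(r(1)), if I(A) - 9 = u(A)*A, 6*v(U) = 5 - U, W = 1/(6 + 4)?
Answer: 218488/15 ≈ 14566.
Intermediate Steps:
W = ⅒ (W = 1/10 = ⅒ ≈ 0.10000)
r(s) = 7 (r(s) = 2 + 5 = 7)
u(Y) = 2*Y*(⅒ + Y) (u(Y) = (Y + Y)*(Y + ⅒) = (2*Y)*(⅒ + Y) = 2*Y*(⅒ + Y))
v(U) = ⅚ - U/6 (v(U) = (5 - U)/6 = ⅚ - U/6)
I(A) = 9 + A²*(1 + 10*A)/5 (I(A) = 9 + (A*(1 + 10*A)/5)*A = 9 + A²*(1 + 10*A)/5)
(v(-5) + 19)*I(r(1)) = ((⅚ - ⅙*(-5)) + 19)*(9 + (⅕)*7²*(1 + 10*7)) = ((⅚ + ⅚) + 19)*(9 + (⅕)*49*(1 + 70)) = (5/3 + 19)*(9 + (⅕)*49*71) = 62*(9 + 3479/5)/3 = (62/3)*(3524/5) = 218488/15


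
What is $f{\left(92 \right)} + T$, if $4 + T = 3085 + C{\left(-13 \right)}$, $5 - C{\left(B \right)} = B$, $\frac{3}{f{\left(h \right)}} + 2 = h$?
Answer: $\frac{92971}{30} \approx 3099.0$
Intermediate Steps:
$f{\left(h \right)} = \frac{3}{-2 + h}$
$C{\left(B \right)} = 5 - B$
$T = 3099$ ($T = -4 + \left(3085 + \left(5 - -13\right)\right) = -4 + \left(3085 + \left(5 + 13\right)\right) = -4 + \left(3085 + 18\right) = -4 + 3103 = 3099$)
$f{\left(92 \right)} + T = \frac{3}{-2 + 92} + 3099 = \frac{3}{90} + 3099 = 3 \cdot \frac{1}{90} + 3099 = \frac{1}{30} + 3099 = \frac{92971}{30}$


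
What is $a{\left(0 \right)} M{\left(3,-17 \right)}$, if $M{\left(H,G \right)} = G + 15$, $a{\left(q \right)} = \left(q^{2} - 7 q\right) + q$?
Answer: $0$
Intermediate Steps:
$a{\left(q \right)} = q^{2} - 6 q$
$M{\left(H,G \right)} = 15 + G$
$a{\left(0 \right)} M{\left(3,-17 \right)} = 0 \left(-6 + 0\right) \left(15 - 17\right) = 0 \left(-6\right) \left(-2\right) = 0 \left(-2\right) = 0$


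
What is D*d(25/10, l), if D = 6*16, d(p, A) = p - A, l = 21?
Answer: -1776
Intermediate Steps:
D = 96
D*d(25/10, l) = 96*(25/10 - 1*21) = 96*(25*(⅒) - 21) = 96*(5/2 - 21) = 96*(-37/2) = -1776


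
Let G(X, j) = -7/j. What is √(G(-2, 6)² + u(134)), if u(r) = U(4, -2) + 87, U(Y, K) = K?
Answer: √3109/6 ≈ 9.2931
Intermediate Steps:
u(r) = 85 (u(r) = -2 + 87 = 85)
√(G(-2, 6)² + u(134)) = √((-7/6)² + 85) = √(49/36 + 85) = √(3109/36) = √3109/6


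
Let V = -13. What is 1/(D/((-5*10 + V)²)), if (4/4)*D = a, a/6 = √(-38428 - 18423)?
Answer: -1323*I*√56851/113702 ≈ -2.7743*I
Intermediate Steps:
a = 6*I*√56851 (a = 6*√(-38428 - 18423) = 6*√(-56851) = 6*(I*√56851) = 6*I*√56851 ≈ 1430.6*I)
D = 6*I*√56851 ≈ 1430.6*I
1/(D/((-5*10 + V)²)) = 1/((6*I*√56851)/((-5*10 - 13)²)) = 1/((6*I*√56851)/((-50 - 13)²)) = 1/((6*I*√56851)/((-63)²)) = 1/((6*I*√56851)/3969) = 1/((6*I*√56851)*(1/3969)) = 1/(2*I*√56851/1323) = -1323*I*√56851/113702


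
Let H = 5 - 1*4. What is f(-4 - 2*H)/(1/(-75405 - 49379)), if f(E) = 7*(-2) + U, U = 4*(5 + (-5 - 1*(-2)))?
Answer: 748704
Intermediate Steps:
H = 1 (H = 5 - 4 = 1)
U = 8 (U = 4*(5 + (-5 + 2)) = 4*(5 - 3) = 4*2 = 8)
f(E) = -6 (f(E) = 7*(-2) + 8 = -14 + 8 = -6)
f(-4 - 2*H)/(1/(-75405 - 49379)) = -6/(1/(-75405 - 49379)) = -6/(1/(-124784)) = -6/(-1/124784) = -6*(-124784) = 748704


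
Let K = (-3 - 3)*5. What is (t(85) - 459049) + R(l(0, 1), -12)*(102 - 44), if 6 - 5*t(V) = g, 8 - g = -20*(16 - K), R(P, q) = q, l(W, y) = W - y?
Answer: -2299647/5 ≈ -4.5993e+5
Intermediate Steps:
K = -30 (K = -6*5 = -30)
g = 928 (g = 8 - (-20)*(16 - 1*(-30)) = 8 - (-20)*(16 + 30) = 8 - (-20)*46 = 8 - 1*(-920) = 8 + 920 = 928)
t(V) = -922/5 (t(V) = 6/5 - 1/5*928 = 6/5 - 928/5 = -922/5)
(t(85) - 459049) + R(l(0, 1), -12)*(102 - 44) = (-922/5 - 459049) - 12*(102 - 44) = -2296167/5 - 12*58 = -2296167/5 - 696 = -2299647/5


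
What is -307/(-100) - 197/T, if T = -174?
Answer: 36559/8700 ≈ 4.2022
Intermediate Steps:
-307/(-100) - 197/T = -307/(-100) - 197/(-174) = -307*(-1/100) - 197*(-1/174) = 307/100 + 197/174 = 36559/8700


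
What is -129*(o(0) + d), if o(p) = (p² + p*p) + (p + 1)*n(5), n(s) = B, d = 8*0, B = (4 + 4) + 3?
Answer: -1419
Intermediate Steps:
B = 11 (B = 8 + 3 = 11)
d = 0
n(s) = 11
o(p) = 11 + 2*p² + 11*p (o(p) = (p² + p*p) + (p + 1)*11 = (p² + p²) + (1 + p)*11 = 2*p² + (11 + 11*p) = 11 + 2*p² + 11*p)
-129*(o(0) + d) = -129*((11 + 2*0² + 11*0) + 0) = -129*((11 + 2*0 + 0) + 0) = -129*((11 + 0 + 0) + 0) = -129*(11 + 0) = -129*11 = -1419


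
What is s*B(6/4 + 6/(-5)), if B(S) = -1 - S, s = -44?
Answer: 286/5 ≈ 57.200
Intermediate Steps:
s*B(6/4 + 6/(-5)) = -44*(-1 - (6/4 + 6/(-5))) = -44*(-1 - (6*(1/4) + 6*(-1/5))) = -44*(-1 - (3/2 - 6/5)) = -44*(-1 - 1*3/10) = -44*(-1 - 3/10) = -44*(-13/10) = 286/5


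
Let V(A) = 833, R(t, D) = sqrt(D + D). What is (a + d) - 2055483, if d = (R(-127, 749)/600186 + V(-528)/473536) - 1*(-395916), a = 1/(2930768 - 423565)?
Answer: -40210660791047949/24229609792 + sqrt(1498)/600186 ≈ -1.6596e+6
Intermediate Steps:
R(t, D) = sqrt(2)*sqrt(D) (R(t, D) = sqrt(2*D) = sqrt(2)*sqrt(D))
a = 1/2507203 ≈ 3.9885e-7
d = 3826132241/9664 + sqrt(1498)/600186 (d = ((sqrt(2)*sqrt(749))/600186 + 833/473536) - 1*(-395916) = (sqrt(1498)*(1/600186) + 833*(1/473536)) + 395916 = (sqrt(1498)/600186 + 17/9664) + 395916 = (17/9664 + sqrt(1498)/600186) + 395916 = 3826132241/9664 + sqrt(1498)/600186 ≈ 3.9592e+5)
(a + d) - 2055483 = (1/2507203 + (3826132241/9664 + sqrt(1498)/600186)) - 2055483 = (9592890233041587/24229609792 + sqrt(1498)/600186) - 2055483 = -40210660791047949/24229609792 + sqrt(1498)/600186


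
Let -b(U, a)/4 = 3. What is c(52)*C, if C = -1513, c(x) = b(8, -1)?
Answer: 18156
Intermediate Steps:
b(U, a) = -12 (b(U, a) = -4*3 = -12)
c(x) = -12
c(52)*C = -12*(-1513) = 18156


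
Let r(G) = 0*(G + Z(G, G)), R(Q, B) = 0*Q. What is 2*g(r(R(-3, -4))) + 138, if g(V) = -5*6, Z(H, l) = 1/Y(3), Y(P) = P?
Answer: 78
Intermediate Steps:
R(Q, B) = 0
Z(H, l) = 1/3
r(G) = 0 (r(G) = 0*(G + 1/3) = 0*(1/3 + G) = 0)
g(V) = -30
2*g(r(R(-3, -4))) + 138 = 2*(-30) + 138 = -60 + 138 = 78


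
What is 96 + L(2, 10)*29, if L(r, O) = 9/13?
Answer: 1509/13 ≈ 116.08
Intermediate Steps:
L(r, O) = 9/13 (L(r, O) = 9*(1/13) = 9/13)
96 + L(2, 10)*29 = 96 + (9/13)*29 = 96 + 261/13 = 1509/13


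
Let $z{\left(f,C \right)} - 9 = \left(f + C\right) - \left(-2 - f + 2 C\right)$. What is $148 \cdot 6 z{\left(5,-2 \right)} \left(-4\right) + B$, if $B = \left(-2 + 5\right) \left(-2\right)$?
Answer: $-81702$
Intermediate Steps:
$z{\left(f,C \right)} = 11 - C + 2 f$ ($z{\left(f,C \right)} = 9 - \left(-2 + C - 2 f\right) = 9 + \left(\left(C + f\right) + \left(2 + f - 2 C\right)\right) = 9 + \left(2 - C + 2 f\right) = 11 - C + 2 f$)
$B = -6$ ($B = 3 \left(-2\right) = -6$)
$148 \cdot 6 z{\left(5,-2 \right)} \left(-4\right) + B = 148 \cdot 6 \left(11 - -2 + 2 \cdot 5\right) \left(-4\right) - 6 = 148 \cdot 6 \left(11 + 2 + 10\right) \left(-4\right) - 6 = 148 \cdot 6 \cdot 23 \left(-4\right) - 6 = 148 \cdot 138 \left(-4\right) - 6 = 148 \left(-552\right) - 6 = -81696 - 6 = -81702$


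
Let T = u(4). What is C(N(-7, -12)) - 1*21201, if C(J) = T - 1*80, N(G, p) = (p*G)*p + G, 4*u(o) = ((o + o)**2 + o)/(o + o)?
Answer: -170231/8 ≈ -21279.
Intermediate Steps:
u(o) = (o + 4*o**2)/(8*o) (u(o) = (((o + o)**2 + o)/(o + o))/4 = (((2*o)**2 + o)/((2*o)))/4 = ((4*o**2 + o)*(1/(2*o)))/4 = ((o + 4*o**2)*(1/(2*o)))/4 = ((o + 4*o**2)/(2*o))/4 = (o + 4*o**2)/(8*o))
N(G, p) = G + G*p**2 (N(G, p) = (G*p)*p + G = G*p**2 + G = G + G*p**2)
T = 17/8 (T = 1/8 + (1/2)*4 = 1/8 + 2 = 17/8 ≈ 2.1250)
C(J) = -623/8 (C(J) = 17/8 - 1*80 = 17/8 - 80 = -623/8)
C(N(-7, -12)) - 1*21201 = -623/8 - 1*21201 = -623/8 - 21201 = -170231/8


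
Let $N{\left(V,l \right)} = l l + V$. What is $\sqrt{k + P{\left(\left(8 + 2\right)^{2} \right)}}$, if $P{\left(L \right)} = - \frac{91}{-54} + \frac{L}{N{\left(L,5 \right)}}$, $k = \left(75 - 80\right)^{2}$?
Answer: $\frac{\sqrt{222630}}{90} \approx 5.2426$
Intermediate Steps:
$N{\left(V,l \right)} = V + l^{2}$ ($N{\left(V,l \right)} = l^{2} + V = V + l^{2}$)
$k = 25$ ($k = \left(-5\right)^{2} = 25$)
$P{\left(L \right)} = \frac{91}{54} + \frac{L}{25 + L}$ ($P{\left(L \right)} = - \frac{91}{-54} + \frac{L}{L + 5^{2}} = \left(-91\right) \left(- \frac{1}{54}\right) + \frac{L}{L + 25} = \frac{91}{54} + \frac{L}{25 + L}$)
$\sqrt{k + P{\left(\left(8 + 2\right)^{2} \right)}} = \sqrt{25 + \frac{5 \left(455 + 29 \left(8 + 2\right)^{2}\right)}{54 \left(25 + \left(8 + 2\right)^{2}\right)}} = \sqrt{25 + \frac{5 \left(455 + 29 \cdot 10^{2}\right)}{54 \left(25 + 10^{2}\right)}} = \sqrt{25 + \frac{5 \left(455 + 29 \cdot 100\right)}{54 \left(25 + 100\right)}} = \sqrt{25 + \frac{5 \left(455 + 2900\right)}{54 \cdot 125}} = \sqrt{25 + \frac{5}{54} \cdot \frac{1}{125} \cdot 3355} = \sqrt{25 + \frac{671}{270}} = \sqrt{\frac{7421}{270}} = \frac{\sqrt{222630}}{90}$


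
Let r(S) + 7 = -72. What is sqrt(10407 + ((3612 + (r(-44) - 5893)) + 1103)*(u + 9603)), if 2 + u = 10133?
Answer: I*sqrt(24795231) ≈ 4979.5*I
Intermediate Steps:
u = 10131 (u = -2 + 10133 = 10131)
r(S) = -79 (r(S) = -7 - 72 = -79)
sqrt(10407 + ((3612 + (r(-44) - 5893)) + 1103)*(u + 9603)) = sqrt(10407 + ((3612 + (-79 - 5893)) + 1103)*(10131 + 9603)) = sqrt(10407 + ((3612 - 5972) + 1103)*19734) = sqrt(10407 + (-2360 + 1103)*19734) = sqrt(10407 - 1257*19734) = sqrt(10407 - 24805638) = sqrt(-24795231) = I*sqrt(24795231)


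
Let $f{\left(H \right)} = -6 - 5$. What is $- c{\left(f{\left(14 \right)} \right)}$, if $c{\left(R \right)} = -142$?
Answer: $142$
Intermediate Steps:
$f{\left(H \right)} = -11$
$- c{\left(f{\left(14 \right)} \right)} = \left(-1\right) \left(-142\right) = 142$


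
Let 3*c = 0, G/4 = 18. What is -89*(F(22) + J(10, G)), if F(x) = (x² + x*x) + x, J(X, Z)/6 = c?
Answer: -88110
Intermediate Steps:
G = 72 (G = 4*18 = 72)
c = 0 (c = (⅓)*0 = 0)
J(X, Z) = 0 (J(X, Z) = 6*0 = 0)
F(x) = x + 2*x² (F(x) = (x² + x²) + x = 2*x² + x = x + 2*x²)
-89*(F(22) + J(10, G)) = -89*(22*(1 + 2*22) + 0) = -89*(22*(1 + 44) + 0) = -89*(22*45 + 0) = -89*(990 + 0) = -89*990 = -88110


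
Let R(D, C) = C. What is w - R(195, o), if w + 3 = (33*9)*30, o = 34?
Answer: 8873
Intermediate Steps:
w = 8907 (w = -3 + (33*9)*30 = -3 + 297*30 = -3 + 8910 = 8907)
w - R(195, o) = 8907 - 1*34 = 8907 - 34 = 8873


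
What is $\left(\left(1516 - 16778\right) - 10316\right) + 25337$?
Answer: $-241$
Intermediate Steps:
$\left(\left(1516 - 16778\right) - 10316\right) + 25337 = \left(-15262 - 10316\right) + 25337 = -25578 + 25337 = -241$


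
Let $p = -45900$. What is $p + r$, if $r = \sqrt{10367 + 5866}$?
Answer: $-45900 + \sqrt{16233} \approx -45773.0$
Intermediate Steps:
$r = \sqrt{16233} \approx 127.41$
$p + r = -45900 + \sqrt{16233}$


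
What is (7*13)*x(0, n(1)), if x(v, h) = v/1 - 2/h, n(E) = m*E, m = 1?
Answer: -182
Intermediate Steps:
n(E) = E (n(E) = 1*E = E)
x(v, h) = v - 2/h (x(v, h) = v*1 - 2/h = v - 2/h)
(7*13)*x(0, n(1)) = (7*13)*(0 - 2/1) = 91*(0 - 2*1) = 91*(0 - 2) = 91*(-2) = -182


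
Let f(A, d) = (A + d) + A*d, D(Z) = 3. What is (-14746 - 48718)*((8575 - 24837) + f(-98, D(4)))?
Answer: 1056739064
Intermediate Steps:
f(A, d) = A + d + A*d
(-14746 - 48718)*((8575 - 24837) + f(-98, D(4))) = (-14746 - 48718)*((8575 - 24837) + (-98 + 3 - 98*3)) = -63464*(-16262 + (-98 + 3 - 294)) = -63464*(-16262 - 389) = -63464*(-16651) = 1056739064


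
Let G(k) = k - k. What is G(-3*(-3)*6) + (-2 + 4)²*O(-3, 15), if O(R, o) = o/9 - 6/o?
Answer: 76/15 ≈ 5.0667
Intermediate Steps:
O(R, o) = -6/o + o/9 (O(R, o) = o*(⅑) - 6/o = o/9 - 6/o = -6/o + o/9)
G(k) = 0
G(-3*(-3)*6) + (-2 + 4)²*O(-3, 15) = 0 + (-2 + 4)²*(-6/15 + (⅑)*15) = 0 + 2²*(-6*1/15 + 5/3) = 0 + 4*(-⅖ + 5/3) = 0 + 4*(19/15) = 0 + 76/15 = 76/15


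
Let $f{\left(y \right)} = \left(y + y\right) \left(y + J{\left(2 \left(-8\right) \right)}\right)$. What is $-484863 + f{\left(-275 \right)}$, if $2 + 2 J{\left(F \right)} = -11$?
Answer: $-330038$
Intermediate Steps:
$J{\left(F \right)} = - \frac{13}{2}$ ($J{\left(F \right)} = -1 + \frac{1}{2} \left(-11\right) = -1 - \frac{11}{2} = - \frac{13}{2}$)
$f{\left(y \right)} = 2 y \left(- \frac{13}{2} + y\right)$ ($f{\left(y \right)} = \left(y + y\right) \left(y - \frac{13}{2}\right) = 2 y \left(- \frac{13}{2} + y\right)$)
$-484863 + f{\left(-275 \right)} = -484863 - 275 \left(-13 + 2 \left(-275\right)\right) = -484863 - 275 \left(-13 - 550\right) = -484863 - -154825 = -484863 + 154825 = -330038$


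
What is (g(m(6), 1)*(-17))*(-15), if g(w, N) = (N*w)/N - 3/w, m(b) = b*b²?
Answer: 1321835/24 ≈ 55076.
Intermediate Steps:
m(b) = b³
g(w, N) = w - 3/w
(g(m(6), 1)*(-17))*(-15) = ((6³ - 3/(6³))*(-17))*(-15) = ((216 - 3/216)*(-17))*(-15) = ((216 - 3*1/216)*(-17))*(-15) = ((216 - 1/72)*(-17))*(-15) = ((15551/72)*(-17))*(-15) = -264367/72*(-15) = 1321835/24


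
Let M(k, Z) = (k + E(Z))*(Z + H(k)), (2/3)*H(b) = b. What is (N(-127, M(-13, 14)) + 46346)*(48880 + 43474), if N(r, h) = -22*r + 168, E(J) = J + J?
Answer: 4553791032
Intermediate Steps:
E(J) = 2*J
H(b) = 3*b/2
M(k, Z) = (Z + 3*k/2)*(k + 2*Z) (M(k, Z) = (k + 2*Z)*(Z + 3*k/2) = (Z + 3*k/2)*(k + 2*Z))
N(r, h) = 168 - 22*r
(N(-127, M(-13, 14)) + 46346)*(48880 + 43474) = ((168 - 22*(-127)) + 46346)*(48880 + 43474) = ((168 + 2794) + 46346)*92354 = (2962 + 46346)*92354 = 49308*92354 = 4553791032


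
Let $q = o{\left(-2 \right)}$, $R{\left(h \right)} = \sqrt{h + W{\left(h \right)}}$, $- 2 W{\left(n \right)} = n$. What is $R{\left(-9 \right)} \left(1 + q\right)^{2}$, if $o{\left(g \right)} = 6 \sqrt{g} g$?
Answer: $72 - \frac{861 i \sqrt{2}}{2} \approx 72.0 - 608.82 i$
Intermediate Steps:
$W{\left(n \right)} = - \frac{n}{2}$
$R{\left(h \right)} = \frac{\sqrt{2} \sqrt{h}}{2}$ ($R{\left(h \right)} = \sqrt{h - \frac{h}{2}} = \sqrt{\frac{h}{2}} = \frac{\sqrt{2} \sqrt{h}}{2}$)
$o{\left(g \right)} = 6 g^{\frac{3}{2}}$
$q = - 12 i \sqrt{2}$ ($q = 6 \left(-2\right)^{\frac{3}{2}} = 6 \left(- 2 i \sqrt{2}\right) = - 12 i \sqrt{2} \approx - 16.971 i$)
$R{\left(-9 \right)} \left(1 + q\right)^{2} = \frac{\sqrt{2} \sqrt{-9}}{2} \left(1 - 12 i \sqrt{2}\right)^{2} = \frac{\sqrt{2} \cdot 3 i}{2} \left(1 - 12 i \sqrt{2}\right)^{2} = \frac{3 i \sqrt{2}}{2} \left(1 - 12 i \sqrt{2}\right)^{2} = \frac{3 i \sqrt{2} \left(1 - 12 i \sqrt{2}\right)^{2}}{2}$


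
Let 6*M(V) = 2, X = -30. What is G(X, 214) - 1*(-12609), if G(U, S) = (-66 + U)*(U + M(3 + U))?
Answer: 15457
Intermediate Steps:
M(V) = 1/3 (M(V) = (1/6)*2 = 1/3)
G(U, S) = (-66 + U)*(1/3 + U) (G(U, S) = (-66 + U)*(U + 1/3) = (-66 + U)*(1/3 + U))
G(X, 214) - 1*(-12609) = (-22 + (-30)**2 - 197/3*(-30)) - 1*(-12609) = (-22 + 900 + 1970) + 12609 = 2848 + 12609 = 15457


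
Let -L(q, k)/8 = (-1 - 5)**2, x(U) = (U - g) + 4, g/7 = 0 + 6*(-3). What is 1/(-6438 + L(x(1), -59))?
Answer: -1/6726 ≈ -0.00014868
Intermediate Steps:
g = -126 (g = 7*(0 + 6*(-3)) = 7*(0 - 18) = 7*(-18) = -126)
x(U) = 130 + U (x(U) = (U - 1*(-126)) + 4 = (U + 126) + 4 = (126 + U) + 4 = 130 + U)
L(q, k) = -288 (L(q, k) = -8*(-1 - 5)**2 = -8*(-6)**2 = -8*36 = -288)
1/(-6438 + L(x(1), -59)) = 1/(-6438 - 288) = 1/(-6726) = -1/6726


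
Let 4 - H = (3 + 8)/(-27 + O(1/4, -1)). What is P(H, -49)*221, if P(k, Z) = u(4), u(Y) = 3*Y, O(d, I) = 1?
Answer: 2652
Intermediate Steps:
H = 115/26 (H = 4 - (3 + 8)/(-27 + 1) = 4 - 11/(-26) = 4 - 11*(-1)/26 = 4 - 1*(-11/26) = 4 + 11/26 = 115/26 ≈ 4.4231)
P(k, Z) = 12 (P(k, Z) = 3*4 = 12)
P(H, -49)*221 = 12*221 = 2652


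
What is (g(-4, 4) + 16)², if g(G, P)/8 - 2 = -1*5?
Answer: 64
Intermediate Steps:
g(G, P) = -24 (g(G, P) = 16 + 8*(-1*5) = 16 + 8*(-5) = 16 - 40 = -24)
(g(-4, 4) + 16)² = (-24 + 16)² = (-8)² = 64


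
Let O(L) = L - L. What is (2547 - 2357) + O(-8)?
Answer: 190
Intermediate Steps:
O(L) = 0
(2547 - 2357) + O(-8) = (2547 - 2357) + 0 = 190 + 0 = 190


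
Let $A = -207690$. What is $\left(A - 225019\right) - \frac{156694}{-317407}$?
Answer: $- \frac{137344708869}{317407} \approx -4.3271 \cdot 10^{5}$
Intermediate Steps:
$\left(A - 225019\right) - \frac{156694}{-317407} = \left(-207690 - 225019\right) - \frac{156694}{-317407} = -432709 - - \frac{156694}{317407} = -432709 + \frac{156694}{317407} = - \frac{137344708869}{317407}$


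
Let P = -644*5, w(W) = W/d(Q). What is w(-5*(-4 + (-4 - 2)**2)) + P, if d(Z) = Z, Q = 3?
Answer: -9820/3 ≈ -3273.3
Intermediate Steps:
w(W) = W/3
P = -3220
w(-5*(-4 + (-4 - 2)**2)) + P = (-5*(-4 + (-4 - 2)**2))/3 - 3220 = (-5*(-4 + (-6)**2))/3 - 3220 = (-5*(-4 + 36))/3 - 3220 = (-5*32)/3 - 3220 = (1/3)*(-160) - 3220 = -160/3 - 3220 = -9820/3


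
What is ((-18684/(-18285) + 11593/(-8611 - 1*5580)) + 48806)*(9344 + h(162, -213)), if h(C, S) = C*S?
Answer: -200794232765774/163505 ≈ -1.2281e+9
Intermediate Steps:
((-18684/(-18285) + 11593/(-8611 - 1*5580)) + 48806)*(9344 + h(162, -213)) = ((-18684/(-18285) + 11593/(-8611 - 1*5580)) + 48806)*(9344 + 162*(-213)) = ((-18684*(-1/18285) + 11593/(-8611 - 5580)) + 48806)*(9344 - 34506) = ((6228/6095 + 11593/(-14191)) + 48806)*(-25162) = ((6228/6095 + 11593*(-1/14191)) + 48806)*(-25162) = ((6228/6095 - 11593/14191) + 48806)*(-25162) = (770531/3760615 + 48806)*(-25162) = (183541346221/3760615)*(-25162) = -200794232765774/163505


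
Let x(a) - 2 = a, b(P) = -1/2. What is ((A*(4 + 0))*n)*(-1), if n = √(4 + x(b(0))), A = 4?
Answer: -8*√22 ≈ -37.523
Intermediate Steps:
b(P) = -½ (b(P) = -1*½ = -½)
x(a) = 2 + a
n = √22/2 (n = √(4 + (2 - ½)) = √(4 + 3/2) = √(11/2) = √22/2 ≈ 2.3452)
((A*(4 + 0))*n)*(-1) = ((4*(4 + 0))*(√22/2))*(-1) = ((4*4)*(√22/2))*(-1) = (16*(√22/2))*(-1) = (8*√22)*(-1) = -8*√22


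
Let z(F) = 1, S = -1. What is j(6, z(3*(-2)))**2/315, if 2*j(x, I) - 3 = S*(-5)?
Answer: 16/315 ≈ 0.050794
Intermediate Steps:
j(x, I) = 4 (j(x, I) = 3/2 + (-1*(-5))/2 = 3/2 + (1/2)*5 = 3/2 + 5/2 = 4)
j(6, z(3*(-2)))**2/315 = 4**2/315 = 16*(1/315) = 16/315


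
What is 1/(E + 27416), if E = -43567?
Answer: -1/16151 ≈ -6.1916e-5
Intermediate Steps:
1/(E + 27416) = 1/(-43567 + 27416) = 1/(-16151) = -1/16151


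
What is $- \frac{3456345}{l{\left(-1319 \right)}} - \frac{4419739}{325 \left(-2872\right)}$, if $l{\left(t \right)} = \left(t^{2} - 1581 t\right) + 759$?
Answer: $\frac{13683145807801}{3571056790600} \approx 3.8317$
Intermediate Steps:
$l{\left(t \right)} = 759 + t^{2} - 1581 t$
$- \frac{3456345}{l{\left(-1319 \right)}} - \frac{4419739}{325 \left(-2872\right)} = - \frac{3456345}{759 + \left(-1319\right)^{2} - -2085339} - \frac{4419739}{325 \left(-2872\right)} = - \frac{3456345}{759 + 1739761 + 2085339} - \frac{4419739}{-933400} = - \frac{3456345}{3825859} - - \frac{4419739}{933400} = \left(-3456345\right) \frac{1}{3825859} + \frac{4419739}{933400} = - \frac{3456345}{3825859} + \frac{4419739}{933400} = \frac{13683145807801}{3571056790600}$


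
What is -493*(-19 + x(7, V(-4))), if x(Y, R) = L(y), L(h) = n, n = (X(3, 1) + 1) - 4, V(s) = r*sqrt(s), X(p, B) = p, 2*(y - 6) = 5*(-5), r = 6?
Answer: 9367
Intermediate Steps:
y = -13/2 (y = 6 + (5*(-5))/2 = 6 + (1/2)*(-25) = 6 - 25/2 = -13/2 ≈ -6.5000)
V(s) = 6*sqrt(s)
n = 0 (n = (3 + 1) - 4 = 4 - 4 = 0)
L(h) = 0
x(Y, R) = 0
-493*(-19 + x(7, V(-4))) = -493*(-19 + 0) = -493*(-19) = 9367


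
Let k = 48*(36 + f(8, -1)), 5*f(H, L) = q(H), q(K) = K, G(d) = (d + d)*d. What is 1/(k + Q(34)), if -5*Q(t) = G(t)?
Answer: 5/6712 ≈ 0.00074493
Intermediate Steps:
G(d) = 2*d² (G(d) = (2*d)*d = 2*d²)
Q(t) = -2*t²/5
f(H, L) = H/5
k = 9024/5 (k = 48*(36 + (⅕)*8) = 48*(36 + 8/5) = 48*(188/5) = 9024/5 ≈ 1804.8)
1/(k + Q(34)) = 1/(9024/5 - ⅖*34²) = 1/(9024/5 - ⅖*1156) = 1/(9024/5 - 2312/5) = 1/(6712/5) = 5/6712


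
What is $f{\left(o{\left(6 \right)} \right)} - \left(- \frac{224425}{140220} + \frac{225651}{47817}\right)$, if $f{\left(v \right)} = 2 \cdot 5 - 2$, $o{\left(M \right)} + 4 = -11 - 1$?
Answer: $\frac{80814185}{16555308} \approx 4.8815$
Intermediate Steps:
$o{\left(M \right)} = -16$ ($o{\left(M \right)} = -4 - 12 = -16$)
$f{\left(v \right)} = 8$ ($f{\left(v \right)} = 10 - 2 = 8$)
$f{\left(o{\left(6 \right)} \right)} - \left(- \frac{224425}{140220} + \frac{225651}{47817}\right) = 8 - \left(- \frac{224425}{140220} + \frac{225651}{47817}\right) = 8 - \left(\left(-224425\right) \frac{1}{140220} + 225651 \cdot \frac{1}{47817}\right) = 8 - \left(- \frac{44885}{28044} + \frac{75217}{15939}\right) = 8 - \frac{51628279}{16555308} = \frac{80814185}{16555308}$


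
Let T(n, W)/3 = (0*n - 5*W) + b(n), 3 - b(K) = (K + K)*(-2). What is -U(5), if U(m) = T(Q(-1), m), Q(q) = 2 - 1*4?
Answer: 90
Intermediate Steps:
Q(q) = -2 (Q(q) = 2 - 4 = -2)
b(K) = 3 + 4*K (b(K) = 3 - (K + K)*(-2) = 3 - 2*K*(-2) = 3 - (-4)*K = 3 + 4*K)
T(n, W) = 9 - 15*W + 12*n (T(n, W) = 3*((0*n - 5*W) + (3 + 4*n)) = 3*((0 - 5*W) + (3 + 4*n)) = 3*(-5*W + (3 + 4*n)) = 3*(3 - 5*W + 4*n) = 9 - 15*W + 12*n)
U(m) = -15 - 15*m (U(m) = 9 - 15*m + 12*(-2) = 9 - 15*m - 24 = -15 - 15*m)
-U(5) = -(-15 - 15*5) = -(-15 - 75) = -1*(-90) = 90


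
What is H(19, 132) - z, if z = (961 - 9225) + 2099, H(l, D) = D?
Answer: 6297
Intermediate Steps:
z = -6165 (z = -8264 + 2099 = -6165)
H(19, 132) - z = 132 - 1*(-6165) = 132 + 6165 = 6297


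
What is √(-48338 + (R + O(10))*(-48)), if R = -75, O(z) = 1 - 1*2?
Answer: I*√44690 ≈ 211.4*I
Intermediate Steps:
O(z) = -1 (O(z) = 1 - 2 = -1)
√(-48338 + (R + O(10))*(-48)) = √(-48338 + (-75 - 1)*(-48)) = √(-48338 - 76*(-48)) = √(-48338 + 3648) = √(-44690) = I*√44690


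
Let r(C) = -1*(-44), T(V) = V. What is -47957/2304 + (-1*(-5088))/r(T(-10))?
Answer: 2403161/25344 ≈ 94.822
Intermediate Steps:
r(C) = 44
-47957/2304 + (-1*(-5088))/r(T(-10)) = -47957/2304 - 1*(-5088)/44 = -47957*1/2304 + 5088*(1/44) = -47957/2304 + 1272/11 = 2403161/25344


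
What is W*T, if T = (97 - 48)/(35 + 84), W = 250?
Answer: 1750/17 ≈ 102.94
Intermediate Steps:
T = 7/17 (T = 49/119 = 49*(1/119) = 7/17 ≈ 0.41176)
W*T = 250*(7/17) = 1750/17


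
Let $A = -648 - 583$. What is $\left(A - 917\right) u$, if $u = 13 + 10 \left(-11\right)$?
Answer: $208356$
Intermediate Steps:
$A = -1231$
$u = -97$ ($u = 13 - 110 = -97$)
$\left(A - 917\right) u = \left(-1231 - 917\right) \left(-97\right) = \left(-2148\right) \left(-97\right) = 208356$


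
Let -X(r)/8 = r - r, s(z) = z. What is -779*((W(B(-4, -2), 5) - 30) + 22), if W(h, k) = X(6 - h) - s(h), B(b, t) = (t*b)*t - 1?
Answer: -7011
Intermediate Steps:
B(b, t) = -1 + b*t² (B(b, t) = (b*t)*t - 1 = b*t² - 1 = -1 + b*t²)
X(r) = 0 (X(r) = -8*(r - r) = -8*0 = 0)
W(h, k) = -h (W(h, k) = 0 - h = -h)
-779*((W(B(-4, -2), 5) - 30) + 22) = -779*((-(-1 - 4*(-2)²) - 30) + 22) = -779*((-(-1 - 4*4) - 30) + 22) = -779*((-(-1 - 16) - 30) + 22) = -779*((-1*(-17) - 30) + 22) = -779*((17 - 30) + 22) = -779*(-13 + 22) = -779*9 = -7011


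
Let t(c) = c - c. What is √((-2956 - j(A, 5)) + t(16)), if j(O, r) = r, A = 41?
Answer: 3*I*√329 ≈ 54.415*I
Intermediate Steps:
t(c) = 0
√((-2956 - j(A, 5)) + t(16)) = √((-2956 - 1*5) + 0) = √((-2956 - 5) + 0) = √(-2961 + 0) = √(-2961) = 3*I*√329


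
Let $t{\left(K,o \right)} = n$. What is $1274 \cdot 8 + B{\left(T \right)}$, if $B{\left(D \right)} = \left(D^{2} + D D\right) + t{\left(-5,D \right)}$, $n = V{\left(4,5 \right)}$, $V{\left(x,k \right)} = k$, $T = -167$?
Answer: $65975$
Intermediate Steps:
$n = 5$
$t{\left(K,o \right)} = 5$
$B{\left(D \right)} = 5 + 2 D^{2}$ ($B{\left(D \right)} = \left(D^{2} + D D\right) + 5 = \left(D^{2} + D^{2}\right) + 5 = 2 D^{2} + 5 = 5 + 2 D^{2}$)
$1274 \cdot 8 + B{\left(T \right)} = 1274 \cdot 8 + \left(5 + 2 \left(-167\right)^{2}\right) = 10192 + \left(5 + 2 \cdot 27889\right) = 10192 + \left(5 + 55778\right) = 10192 + 55783 = 65975$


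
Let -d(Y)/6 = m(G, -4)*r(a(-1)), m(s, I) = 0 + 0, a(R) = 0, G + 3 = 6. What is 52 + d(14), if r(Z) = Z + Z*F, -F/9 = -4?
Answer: 52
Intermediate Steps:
G = 3 (G = -3 + 6 = 3)
F = 36 (F = -9*(-4) = 36)
m(s, I) = 0
r(Z) = 37*Z (r(Z) = Z + Z*36 = Z + 36*Z = 37*Z)
d(Y) = 0 (d(Y) = -0*37*0 = -0*0 = -6*0 = 0)
52 + d(14) = 52 + 0 = 52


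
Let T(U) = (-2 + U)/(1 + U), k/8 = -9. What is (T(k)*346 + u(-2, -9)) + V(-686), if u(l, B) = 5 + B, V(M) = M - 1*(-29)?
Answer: -21327/71 ≈ -300.38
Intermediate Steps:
V(M) = 29 + M (V(M) = M + 29 = 29 + M)
k = -72 (k = 8*(-9) = -72)
T(U) = (-2 + U)/(1 + U)
(T(k)*346 + u(-2, -9)) + V(-686) = (((-2 - 72)/(1 - 72))*346 + (5 - 9)) + (29 - 686) = ((-74/(-71))*346 - 4) - 657 = (-1/71*(-74)*346 - 4) - 657 = ((74/71)*346 - 4) - 657 = (25604/71 - 4) - 657 = 25320/71 - 657 = -21327/71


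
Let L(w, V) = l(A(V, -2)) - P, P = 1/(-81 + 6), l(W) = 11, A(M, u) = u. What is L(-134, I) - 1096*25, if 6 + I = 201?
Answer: -2054174/75 ≈ -27389.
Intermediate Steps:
I = 195 (I = -6 + 201 = 195)
P = -1/75 (P = 1/(-75) = -1/75 ≈ -0.013333)
L(w, V) = 826/75 (L(w, V) = 11 - 1*(-1/75) = 11 + 1/75 = 826/75)
L(-134, I) - 1096*25 = 826/75 - 1096*25 = 826/75 - 1*27400 = 826/75 - 27400 = -2054174/75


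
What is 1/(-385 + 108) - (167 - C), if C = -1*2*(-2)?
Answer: -45152/277 ≈ -163.00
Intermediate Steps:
C = 4 (C = -2*(-2) = 4)
1/(-385 + 108) - (167 - C) = 1/(-385 + 108) - (167 - 1*4) = 1/(-277) - (167 - 4) = -1/277 - 1*163 = -1/277 - 163 = -45152/277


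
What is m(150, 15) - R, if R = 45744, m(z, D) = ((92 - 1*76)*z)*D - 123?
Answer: -9867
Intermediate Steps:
m(z, D) = -123 + 16*D*z (m(z, D) = ((92 - 76)*z)*D - 123 = (16*z)*D - 123 = 16*D*z - 123 = -123 + 16*D*z)
m(150, 15) - R = (-123 + 16*15*150) - 1*45744 = (-123 + 36000) - 45744 = 35877 - 45744 = -9867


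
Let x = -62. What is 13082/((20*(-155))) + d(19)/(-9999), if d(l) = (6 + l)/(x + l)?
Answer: -90719677/21497850 ≈ -4.2199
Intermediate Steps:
d(l) = (6 + l)/(-62 + l)
13082/((20*(-155))) + d(19)/(-9999) = 13082/((20*(-155))) + ((6 + 19)/(-62 + 19))/(-9999) = 13082/(-3100) + (25/(-43))*(-1/9999) = 13082*(-1/3100) - 1/43*25*(-1/9999) = -211/50 - 25/43*(-1/9999) = -211/50 + 25/429957 = -90719677/21497850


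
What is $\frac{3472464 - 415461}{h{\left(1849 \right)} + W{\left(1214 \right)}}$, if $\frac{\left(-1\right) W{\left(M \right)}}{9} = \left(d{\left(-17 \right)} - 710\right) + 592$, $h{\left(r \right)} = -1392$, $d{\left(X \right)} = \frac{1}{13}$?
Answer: $- \frac{13247013}{1433} \approx -9244.3$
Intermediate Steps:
$d{\left(X \right)} = \frac{1}{13}$
$W{\left(M \right)} = \frac{13797}{13}$ ($W{\left(M \right)} = - 9 \left(\left(\frac{1}{13} - 710\right) + 592\right) = - 9 \left(- \frac{9229}{13} + 592\right) = \left(-9\right) \left(- \frac{1533}{13}\right) = \frac{13797}{13}$)
$\frac{3472464 - 415461}{h{\left(1849 \right)} + W{\left(1214 \right)}} = \frac{3472464 - 415461}{-1392 + \frac{13797}{13}} = \frac{3057003}{- \frac{4299}{13}} = 3057003 \left(- \frac{13}{4299}\right) = - \frac{13247013}{1433}$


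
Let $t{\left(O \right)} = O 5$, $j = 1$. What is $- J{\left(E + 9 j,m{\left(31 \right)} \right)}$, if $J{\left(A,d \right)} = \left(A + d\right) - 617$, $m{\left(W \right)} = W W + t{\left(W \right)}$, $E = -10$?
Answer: $-498$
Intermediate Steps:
$t{\left(O \right)} = 5 O$
$m{\left(W \right)} = W^{2} + 5 W$ ($m{\left(W \right)} = W W + 5 W = W^{2} + 5 W$)
$J{\left(A,d \right)} = -617 + A + d$
$- J{\left(E + 9 j,m{\left(31 \right)} \right)} = - (-617 + \left(-10 + 9 \cdot 1\right) + 31 \left(5 + 31\right)) = - (-617 + \left(-10 + 9\right) + 31 \cdot 36) = - (-617 - 1 + 1116) = \left(-1\right) 498 = -498$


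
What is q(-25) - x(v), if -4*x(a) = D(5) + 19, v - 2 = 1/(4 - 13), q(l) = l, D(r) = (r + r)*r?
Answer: -31/4 ≈ -7.7500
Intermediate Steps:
D(r) = 2*r² (D(r) = (2*r)*r = 2*r²)
v = 17/9 (v = 2 + 1/(4 - 13) = 2 + 1/(-9) = 2 - ⅑ = 17/9 ≈ 1.8889)
x(a) = -69/4 (x(a) = -(2*5² + 19)/4 = -(2*25 + 19)/4 = -(50 + 19)/4 = -¼*69 = -69/4)
q(-25) - x(v) = -25 - 1*(-69/4) = -25 + 69/4 = -31/4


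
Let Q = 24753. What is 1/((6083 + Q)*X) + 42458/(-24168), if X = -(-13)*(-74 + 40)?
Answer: -72335230583/41174755752 ≈ -1.7568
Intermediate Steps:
X = -442 (X = -(-13)*(-34) = -1*442 = -442)
1/((6083 + Q)*X) + 42458/(-24168) = 1/((6083 + 24753)*(-442)) + 42458/(-24168) = -1/442/30836 + 42458*(-1/24168) = (1/30836)*(-1/442) - 21229/12084 = -1/13629512 - 21229/12084 = -72335230583/41174755752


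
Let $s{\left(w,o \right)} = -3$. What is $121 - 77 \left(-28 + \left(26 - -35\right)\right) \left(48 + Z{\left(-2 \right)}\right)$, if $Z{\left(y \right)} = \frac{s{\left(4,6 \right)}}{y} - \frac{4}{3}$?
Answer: $- \frac{244541}{2} \approx -1.2227 \cdot 10^{5}$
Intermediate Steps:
$Z{\left(y \right)} = - \frac{4}{3} - \frac{3}{y}$ ($Z{\left(y \right)} = - \frac{3}{y} - \frac{4}{3} = - \frac{4}{3} - \frac{3}{y}$)
$121 - 77 \left(-28 + \left(26 - -35\right)\right) \left(48 + Z{\left(-2 \right)}\right) = 121 - 77 \left(-28 + \left(26 - -35\right)\right) \left(48 - \left(\frac{4}{3} + \frac{3}{-2}\right)\right) = 121 - 77 \left(-28 + \left(26 + 35\right)\right) \left(48 - - \frac{1}{6}\right) = 121 - 77 \left(-28 + 61\right) \left(48 + \left(- \frac{4}{3} + \frac{3}{2}\right)\right) = 121 - 77 \cdot 33 \left(48 + \frac{1}{6}\right) = 121 - 77 \cdot 33 \cdot \frac{289}{6} = 121 - \frac{244783}{2} = - \frac{244541}{2}$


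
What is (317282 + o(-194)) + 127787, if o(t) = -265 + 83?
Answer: 444887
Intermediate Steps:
o(t) = -182
(317282 + o(-194)) + 127787 = (317282 - 182) + 127787 = 317100 + 127787 = 444887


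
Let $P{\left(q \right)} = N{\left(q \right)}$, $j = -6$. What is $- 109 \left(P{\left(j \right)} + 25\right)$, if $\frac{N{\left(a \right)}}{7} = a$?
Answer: $1853$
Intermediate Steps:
$N{\left(a \right)} = 7 a$
$P{\left(q \right)} = 7 q$
$- 109 \left(P{\left(j \right)} + 25\right) = - 109 \left(7 \left(-6\right) + 25\right) = - 109 \left(-42 + 25\right) = \left(-109\right) \left(-17\right) = 1853$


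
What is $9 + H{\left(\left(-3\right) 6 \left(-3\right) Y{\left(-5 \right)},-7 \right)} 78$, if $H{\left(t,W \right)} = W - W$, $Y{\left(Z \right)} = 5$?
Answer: $9$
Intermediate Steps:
$H{\left(t,W \right)} = 0$
$9 + H{\left(\left(-3\right) 6 \left(-3\right) Y{\left(-5 \right)},-7 \right)} 78 = 9 + 0 \cdot 78 = 9 + 0 = 9$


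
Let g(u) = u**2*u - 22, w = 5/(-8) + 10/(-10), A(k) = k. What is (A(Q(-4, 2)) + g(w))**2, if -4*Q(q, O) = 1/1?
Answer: 184660921/262144 ≈ 704.43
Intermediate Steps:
Q(q, O) = -1/4 (Q(q, O) = -1/4/1 = -1/4*1 = -1/4)
w = -13/8 (w = 5*(-1/8) + 10*(-1/10) = -5/8 - 1 = -13/8 ≈ -1.6250)
g(u) = -22 + u**3 (g(u) = u**3 - 22 = -22 + u**3)
(A(Q(-4, 2)) + g(w))**2 = (-1/4 + (-22 + (-13/8)**3))**2 = (-1/4 + (-22 - 2197/512))**2 = (-1/4 - 13461/512)**2 = (-13589/512)**2 = 184660921/262144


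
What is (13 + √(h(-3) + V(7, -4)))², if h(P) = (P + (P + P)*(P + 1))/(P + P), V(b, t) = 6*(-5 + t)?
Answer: (26 + I*√222)²/4 ≈ 113.5 + 193.7*I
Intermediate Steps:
V(b, t) = -30 + 6*t
h(P) = (P + 2*P*(1 + P))/(2*P) (h(P) = (P + (2*P)*(1 + P))/((2*P)) = (P + 2*P*(1 + P))*(1/(2*P)) = (P + 2*P*(1 + P))/(2*P))
(13 + √(h(-3) + V(7, -4)))² = (13 + √((3/2 - 3) + (-30 + 6*(-4))))² = (13 + √(-3/2 + (-30 - 24)))² = (13 + √(-3/2 - 54))² = (13 + √(-111/2))² = (13 + I*√222/2)²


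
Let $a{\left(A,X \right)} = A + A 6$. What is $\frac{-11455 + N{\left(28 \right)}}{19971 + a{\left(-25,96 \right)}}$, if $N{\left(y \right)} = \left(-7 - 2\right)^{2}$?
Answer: $- \frac{5687}{9898} \approx -0.57456$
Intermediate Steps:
$a{\left(A,X \right)} = 7 A$ ($a{\left(A,X \right)} = A + 6 A = 7 A$)
$N{\left(y \right)} = 81$ ($N{\left(y \right)} = \left(-9\right)^{2} = 81$)
$\frac{-11455 + N{\left(28 \right)}}{19971 + a{\left(-25,96 \right)}} = \frac{-11455 + 81}{19971 + 7 \left(-25\right)} = - \frac{11374}{19971 - 175} = - \frac{11374}{19796} = \left(-11374\right) \frac{1}{19796} = - \frac{5687}{9898}$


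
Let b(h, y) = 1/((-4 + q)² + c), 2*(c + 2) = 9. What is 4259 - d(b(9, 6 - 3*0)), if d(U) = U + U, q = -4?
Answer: 566443/133 ≈ 4259.0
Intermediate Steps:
c = 5/2 (c = -2 + (½)*9 = -2 + 9/2 = 5/2 ≈ 2.5000)
b(h, y) = 2/133 (b(h, y) = 1/((-4 - 4)² + 5/2) = 1/((-8)² + 5/2) = 1/(64 + 5/2) = 1/(133/2) = 2/133)
d(U) = 2*U
4259 - d(b(9, 6 - 3*0)) = 4259 - 2*2/133 = 4259 - 1*4/133 = 4259 - 4/133 = 566443/133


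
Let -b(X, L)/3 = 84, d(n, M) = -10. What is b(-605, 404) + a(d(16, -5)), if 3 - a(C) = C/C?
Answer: -250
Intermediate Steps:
b(X, L) = -252 (b(X, L) = -3*84 = -252)
a(C) = 2 (a(C) = 3 - C/C = 3 - 1*1 = 3 - 1 = 2)
b(-605, 404) + a(d(16, -5)) = -252 + 2 = -250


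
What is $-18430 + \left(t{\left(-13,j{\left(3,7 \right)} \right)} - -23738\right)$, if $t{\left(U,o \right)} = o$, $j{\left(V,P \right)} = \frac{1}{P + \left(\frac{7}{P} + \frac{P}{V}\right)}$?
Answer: $\frac{164551}{31} \approx 5308.1$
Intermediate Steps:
$j{\left(V,P \right)} = \frac{1}{P + \frac{7}{P} + \frac{P}{V}}$
$-18430 + \left(t{\left(-13,j{\left(3,7 \right)} \right)} - -23738\right) = -18430 + \left(7 \cdot 3 \frac{1}{7^{2} + 7 \cdot 3 + 3 \cdot 7^{2}} - -23738\right) = -18430 + \left(7 \cdot 3 \frac{1}{49 + 21 + 3 \cdot 49} + 23738\right) = -18430 + \left(7 \cdot 3 \frac{1}{49 + 21 + 147} + 23738\right) = -18430 + \left(7 \cdot 3 \cdot \frac{1}{217} + 23738\right) = -18430 + \left(\frac{3}{31} + 23738\right) = -18430 + \frac{735881}{31} = \frac{164551}{31}$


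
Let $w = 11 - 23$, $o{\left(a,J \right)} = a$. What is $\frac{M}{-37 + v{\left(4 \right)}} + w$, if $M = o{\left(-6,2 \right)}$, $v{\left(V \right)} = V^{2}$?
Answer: $- \frac{82}{7} \approx -11.714$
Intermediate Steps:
$M = -6$
$w = -12$ ($w = 11 - 23 = -12$)
$\frac{M}{-37 + v{\left(4 \right)}} + w = \frac{1}{-37 + 4^{2}} \left(-6\right) - 12 = \frac{1}{-37 + 16} \left(-6\right) - 12 = \frac{1}{-21} \left(-6\right) - 12 = \left(- \frac{1}{21}\right) \left(-6\right) - 12 = \frac{2}{7} - 12 = - \frac{82}{7}$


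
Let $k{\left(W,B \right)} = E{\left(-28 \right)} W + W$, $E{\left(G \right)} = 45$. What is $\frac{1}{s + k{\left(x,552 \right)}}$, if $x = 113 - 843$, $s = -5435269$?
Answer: $- \frac{1}{5468849} \approx -1.8285 \cdot 10^{-7}$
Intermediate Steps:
$x = -730$ ($x = 113 - 843 = -730$)
$k{\left(W,B \right)} = 46 W$ ($k{\left(W,B \right)} = 45 W + W = 46 W$)
$\frac{1}{s + k{\left(x,552 \right)}} = \frac{1}{-5435269 + 46 \left(-730\right)} = \frac{1}{-5435269 - 33580} = \frac{1}{-5468849} = - \frac{1}{5468849}$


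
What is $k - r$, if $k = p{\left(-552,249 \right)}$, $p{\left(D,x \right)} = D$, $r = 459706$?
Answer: $-460258$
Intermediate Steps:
$k = -552$
$k - r = -552 - 459706 = -460258$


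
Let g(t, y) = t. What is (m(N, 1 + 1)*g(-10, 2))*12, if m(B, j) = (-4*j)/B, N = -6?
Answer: -160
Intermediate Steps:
m(B, j) = -4*j/B
(m(N, 1 + 1)*g(-10, 2))*12 = (-4*(1 + 1)/(-6)*(-10))*12 = (-4*2*(-⅙)*(-10))*12 = ((4/3)*(-10))*12 = -40/3*12 = -160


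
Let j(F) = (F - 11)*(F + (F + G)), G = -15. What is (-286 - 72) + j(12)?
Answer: -349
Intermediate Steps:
j(F) = (-15 + 2*F)*(-11 + F) (j(F) = (F - 11)*(F + (F - 15)) = (-11 + F)*(F + (-15 + F)) = (-11 + F)*(-15 + 2*F) = (-15 + 2*F)*(-11 + F))
(-286 - 72) + j(12) = (-286 - 72) + (165 - 37*12 + 2*12²) = -358 + (165 - 444 + 2*144) = -358 + (165 - 444 + 288) = -358 + 9 = -349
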